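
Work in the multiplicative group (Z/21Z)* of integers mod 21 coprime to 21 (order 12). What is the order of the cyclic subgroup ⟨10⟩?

Compute successive powers of 10 mod 21: 10, 16, 13, 4, 19, 1; 10^6 ≡ 1 (mod 21).
So |⟨10⟩| = 6.

6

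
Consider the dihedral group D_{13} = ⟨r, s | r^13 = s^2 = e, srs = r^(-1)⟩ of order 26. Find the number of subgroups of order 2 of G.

13

|G| = 26 and 2 | 26, so subgroups of order 2 are possible by Lagrange.
The subgroups of order 2 are: {e, r^10s}; {e, r^11s}; {e, r^12s}; {e, r^2s}; … (13 in all).
So G has 13 subgroups of order 2.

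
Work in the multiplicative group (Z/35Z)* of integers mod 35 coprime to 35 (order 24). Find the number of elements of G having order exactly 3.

2

The elements of order 3 are: 11, 16.
That's 2.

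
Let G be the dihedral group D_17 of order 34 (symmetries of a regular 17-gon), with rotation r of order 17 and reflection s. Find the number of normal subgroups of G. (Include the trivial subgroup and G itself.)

3

G has 20 subgroups. Checking conjugation-invariance by order — order 1: 1/1 normal; order 2: 0/17 normal; order 17: 1/1 normal; order 34: 1/1 normal.
Total normal subgroups: 3.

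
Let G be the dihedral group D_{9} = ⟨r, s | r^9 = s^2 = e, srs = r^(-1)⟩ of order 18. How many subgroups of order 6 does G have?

|G| = 18 and 6 | 18, so subgroups of order 6 are possible by Lagrange.
The subgroups of order 6 are: {e, r^3, r^6, r^2s, r^5s, r^8s}; {e, r^3, r^6, s, r^3s, r^6s}; {e, r^3, r^6, rs, r^4s, r^7s}.
So G has 3 subgroups of order 6.

3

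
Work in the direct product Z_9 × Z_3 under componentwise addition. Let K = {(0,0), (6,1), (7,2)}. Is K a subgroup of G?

No

(6,1) ∈ K but its inverse (3,2) ∉ K, so K is not a subgroup.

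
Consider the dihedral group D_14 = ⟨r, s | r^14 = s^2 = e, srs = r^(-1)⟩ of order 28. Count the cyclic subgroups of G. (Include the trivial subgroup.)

Each element a generates a cyclic subgroup ⟨a⟩; distinct elements may generate the same one (a cyclic group of order d has φ(d) generators).
Cyclic subgroups by order — order 1: 1; order 2: 15; order 7: 1; order 14: 1.
Total: 18.

18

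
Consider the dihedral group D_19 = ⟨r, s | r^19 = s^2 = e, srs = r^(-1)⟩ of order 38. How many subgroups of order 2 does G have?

|G| = 38 and 2 | 38, so subgroups of order 2 are possible by Lagrange.
The subgroups of order 2 are: {e, r^10s}; {e, r^11s}; {e, r^12s}; {e, r^13s}; … (19 in all).
So G has 19 subgroups of order 2.

19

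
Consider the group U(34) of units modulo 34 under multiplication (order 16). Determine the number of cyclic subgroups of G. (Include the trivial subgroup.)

5

Each element a generates a cyclic subgroup ⟨a⟩; distinct elements may generate the same one (a cyclic group of order d has φ(d) generators).
Cyclic subgroups by order — order 1: 1; order 2: 1; order 4: 1; order 8: 1; order 16: 1.
Total: 5.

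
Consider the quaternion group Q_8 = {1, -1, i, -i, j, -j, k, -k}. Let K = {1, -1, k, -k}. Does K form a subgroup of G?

Yes

|K| = 4 divides |G| = 8, consistent with Lagrange.
K contains the identity, every element's inverse is in K, and K is closed under ·: it is a subgroup.
In fact K = ⟨-k⟩.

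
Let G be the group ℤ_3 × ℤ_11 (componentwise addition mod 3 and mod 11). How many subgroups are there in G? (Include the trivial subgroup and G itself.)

|G| = 33, so by Lagrange every subgroup order divides 33. Divisors: 1, 3, 11, 33.
Subgroups by order — order 1: 1; order 3: 1; order 11: 1; order 33: 1.
Total: 1 + 1 + 1 + 1 = 4.

4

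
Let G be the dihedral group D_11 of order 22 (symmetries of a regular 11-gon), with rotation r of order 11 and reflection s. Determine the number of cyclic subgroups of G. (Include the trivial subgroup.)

A cyclic subgroup of order d is generated by each of its φ(d) elements of order d, so the cyclic subgroups of order d number (#elements of order d)/φ(d).
Cyclic subgroups by order — order 1: 1; order 2: 11; order 11: 1.
Total: 13.

13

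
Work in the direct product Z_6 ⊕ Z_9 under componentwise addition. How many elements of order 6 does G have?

An element (a,b) has order lcm(ord(a), ord(b)); count pairs with lcm equal to 6.
Enumerating gives 8 such elements.

8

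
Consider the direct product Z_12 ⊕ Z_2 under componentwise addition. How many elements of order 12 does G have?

8

An element (a,b) has order lcm(ord(a), ord(b)); count pairs with lcm equal to 12.
Enumerating gives 8 such elements.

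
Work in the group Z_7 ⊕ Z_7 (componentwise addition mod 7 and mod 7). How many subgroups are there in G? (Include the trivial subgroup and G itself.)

10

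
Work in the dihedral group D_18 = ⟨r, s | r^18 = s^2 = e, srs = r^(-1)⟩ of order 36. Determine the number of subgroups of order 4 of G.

9

|G| = 36 and 4 | 36, so subgroups of order 4 are possible by Lagrange.
The subgroups of order 4 are: {e, r^9, rs, r^10s}; {e, r^9, r^2s, r^11s}; {e, r^9, r^3s, r^12s}; {e, r^9, r^4s, r^13s}; … (9 in all).
So G has 9 subgroups of order 4.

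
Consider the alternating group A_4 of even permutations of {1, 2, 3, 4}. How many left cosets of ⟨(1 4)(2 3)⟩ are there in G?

6

|⟨(1 4)(2 3)⟩| = 2 and |G| = 12.
By Lagrange, [G : H] = |G|/|H| = 12/2 = 6.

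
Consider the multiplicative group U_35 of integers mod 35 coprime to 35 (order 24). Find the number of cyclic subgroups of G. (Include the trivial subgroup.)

12

A cyclic subgroup of order d is generated by each of its φ(d) elements of order d, so the cyclic subgroups of order d number (#elements of order d)/φ(d).
Cyclic subgroups by order — order 1: 1; order 2: 3; order 3: 1; order 4: 2; order 6: 3; order 12: 2.
Total: 12.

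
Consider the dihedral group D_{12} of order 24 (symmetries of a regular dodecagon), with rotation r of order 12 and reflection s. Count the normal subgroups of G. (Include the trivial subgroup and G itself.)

9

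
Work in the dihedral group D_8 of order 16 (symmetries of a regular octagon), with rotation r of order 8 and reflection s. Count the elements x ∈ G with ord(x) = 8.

4

The elements of order 8 are: r, r^3, r^5, r^7.
That's 4.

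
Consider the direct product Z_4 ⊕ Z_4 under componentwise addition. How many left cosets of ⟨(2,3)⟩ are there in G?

4

|⟨(2,3)⟩| = 4 and |G| = 16.
By Lagrange, [G : H] = |G|/|H| = 16/4 = 4.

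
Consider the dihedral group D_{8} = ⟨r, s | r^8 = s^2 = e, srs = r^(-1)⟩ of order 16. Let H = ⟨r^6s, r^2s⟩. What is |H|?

4

|⟨r^6s⟩| = 2 and |⟨r^2s⟩| = 2, so |H| is a multiple of lcm(2, 2) = 2 and divides |G| = 16.
Closing under the operation: H = {e, r^4, r^2s, r^6s}, so |H| = 4.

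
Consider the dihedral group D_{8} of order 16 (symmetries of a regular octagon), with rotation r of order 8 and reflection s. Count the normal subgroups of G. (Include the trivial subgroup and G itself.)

7

G has 19 subgroups. Checking conjugation-invariance by order — order 1: 1/1 normal; order 2: 1/9 normal; order 4: 1/5 normal; order 8: 3/3 normal; order 16: 1/1 normal.
Total normal subgroups: 7.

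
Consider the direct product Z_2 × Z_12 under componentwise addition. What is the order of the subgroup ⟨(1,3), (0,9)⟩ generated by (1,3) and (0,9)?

|⟨(1,3)⟩| = 4 and |⟨(0,9)⟩| = 4, so |H| is a multiple of lcm(4, 4) = 4 and divides |G| = 24.
Closing under the operation: H = {(0,0), (0,3), (0,6), (0,9), (1,0), (1,3), (1,6), (1,9)}, so |H| = 8.

8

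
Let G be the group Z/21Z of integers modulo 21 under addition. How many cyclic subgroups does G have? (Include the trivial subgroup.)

A cyclic subgroup of order d is generated by each of its φ(d) elements of order d, so the cyclic subgroups of order d number (#elements of order d)/φ(d).
Cyclic subgroups by order — order 1: 1; order 3: 1; order 7: 1; order 21: 1.
Total: 4.

4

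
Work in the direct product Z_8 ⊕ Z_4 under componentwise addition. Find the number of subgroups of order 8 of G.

7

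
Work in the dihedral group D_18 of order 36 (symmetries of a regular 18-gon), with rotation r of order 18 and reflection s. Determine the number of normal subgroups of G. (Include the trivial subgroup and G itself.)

9

G has 45 subgroups. Checking conjugation-invariance by order — order 1: 1/1 normal; order 2: 1/19 normal; order 3: 1/1 normal; order 4: 0/9 normal; order 6: 1/7 normal; order 9: 1/1 normal; order 12: 0/3 normal; order 18: 3/3 normal; order 36: 1/1 normal.
Total normal subgroups: 9.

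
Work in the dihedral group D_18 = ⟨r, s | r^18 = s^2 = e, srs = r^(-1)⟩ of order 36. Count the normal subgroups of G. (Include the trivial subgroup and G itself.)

G has 45 subgroups. Checking conjugation-invariance by order — order 1: 1/1 normal; order 2: 1/19 normal; order 3: 1/1 normal; order 4: 0/9 normal; order 6: 1/7 normal; order 9: 1/1 normal; order 12: 0/3 normal; order 18: 3/3 normal; order 36: 1/1 normal.
Total normal subgroups: 9.

9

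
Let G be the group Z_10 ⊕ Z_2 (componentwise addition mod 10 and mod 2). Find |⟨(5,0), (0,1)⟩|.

|⟨(5,0)⟩| = 2 and |⟨(0,1)⟩| = 2, so |H| is a multiple of lcm(2, 2) = 2 and divides |G| = 20.
Closing under the operation: H = {(0,0), (0,1), (5,0), (5,1)}, so |H| = 4.

4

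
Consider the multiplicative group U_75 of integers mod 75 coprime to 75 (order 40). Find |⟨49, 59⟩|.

|⟨49⟩| = 2 and |⟨59⟩| = 10, so |H| is a multiple of lcm(2, 10) = 10 and divides |G| = 40.
Closing under the operation: H = {1, 4, 11, 14, 16, 19, 26, 29, 31, 34, 41, 44, 46, 49, 56, 59, 61, 64, 71, 74}, so |H| = 20.

20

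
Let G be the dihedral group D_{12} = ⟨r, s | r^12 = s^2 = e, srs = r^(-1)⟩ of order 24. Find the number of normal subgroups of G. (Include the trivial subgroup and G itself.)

9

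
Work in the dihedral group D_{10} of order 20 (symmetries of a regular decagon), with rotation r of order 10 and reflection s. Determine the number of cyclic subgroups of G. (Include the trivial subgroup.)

Group the elements of G by the cyclic subgroup they generate; each cyclic subgroup of order d accounts for φ(d) elements.
Cyclic subgroups by order — order 1: 1; order 2: 11; order 5: 1; order 10: 1.
Total: 14.

14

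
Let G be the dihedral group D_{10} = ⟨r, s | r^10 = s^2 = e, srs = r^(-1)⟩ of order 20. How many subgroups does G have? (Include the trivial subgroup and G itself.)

|G| = 20, so by Lagrange every subgroup order divides 20. Divisors: 1, 2, 4, 5, 10, 20.
Subgroups by order — order 1: 1; order 2: 11; order 4: 5; order 5: 1; order 10: 3; order 20: 1.
Total: 1 + 11 + 5 + 1 + 3 + 1 = 22.

22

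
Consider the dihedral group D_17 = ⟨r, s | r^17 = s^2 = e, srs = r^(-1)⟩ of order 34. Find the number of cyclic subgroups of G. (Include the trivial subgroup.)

Group the elements of G by the cyclic subgroup they generate; each cyclic subgroup of order d accounts for φ(d) elements.
Cyclic subgroups by order — order 1: 1; order 2: 17; order 17: 1.
Total: 19.

19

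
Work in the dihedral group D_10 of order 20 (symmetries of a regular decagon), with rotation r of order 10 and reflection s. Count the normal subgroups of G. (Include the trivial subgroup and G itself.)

7

G has 22 subgroups. Checking conjugation-invariance by order — order 1: 1/1 normal; order 2: 1/11 normal; order 4: 0/5 normal; order 5: 1/1 normal; order 10: 3/3 normal; order 20: 1/1 normal.
Total normal subgroups: 7.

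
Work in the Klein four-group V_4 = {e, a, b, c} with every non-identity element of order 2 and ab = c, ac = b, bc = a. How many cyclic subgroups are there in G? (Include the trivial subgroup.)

4

Each element a generates a cyclic subgroup ⟨a⟩; distinct elements may generate the same one (a cyclic group of order d has φ(d) generators).
Cyclic subgroups by order — order 1: 1; order 2: 3.
Total: 4.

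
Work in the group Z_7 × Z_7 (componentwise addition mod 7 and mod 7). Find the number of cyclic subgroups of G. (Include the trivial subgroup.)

Each element a generates a cyclic subgroup ⟨a⟩; distinct elements may generate the same one (a cyclic group of order d has φ(d) generators).
Cyclic subgroups by order — order 1: 1; order 7: 8.
Total: 9.

9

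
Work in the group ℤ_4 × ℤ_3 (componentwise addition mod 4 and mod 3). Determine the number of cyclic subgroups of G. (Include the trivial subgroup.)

A cyclic subgroup of order d is generated by each of its φ(d) elements of order d, so the cyclic subgroups of order d number (#elements of order d)/φ(d).
Cyclic subgroups by order — order 1: 1; order 2: 1; order 3: 1; order 4: 1; order 6: 1; order 12: 1.
Total: 6.

6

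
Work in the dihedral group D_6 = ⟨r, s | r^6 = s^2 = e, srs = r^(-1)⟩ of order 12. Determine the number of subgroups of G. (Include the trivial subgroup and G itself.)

|G| = 12, so by Lagrange every subgroup order divides 12. Divisors: 1, 2, 3, 4, 6, 12.
Subgroups by order — order 1: 1; order 2: 7; order 3: 1; order 4: 3; order 6: 3; order 12: 1.
Total: 1 + 7 + 1 + 3 + 3 + 1 = 16.

16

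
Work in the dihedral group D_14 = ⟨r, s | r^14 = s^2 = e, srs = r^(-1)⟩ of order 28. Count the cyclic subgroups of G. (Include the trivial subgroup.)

Each element a generates a cyclic subgroup ⟨a⟩; distinct elements may generate the same one (a cyclic group of order d has φ(d) generators).
Cyclic subgroups by order — order 1: 1; order 2: 15; order 7: 1; order 14: 1.
Total: 18.

18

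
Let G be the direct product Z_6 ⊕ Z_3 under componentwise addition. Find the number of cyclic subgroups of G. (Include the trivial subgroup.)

Group the elements of G by the cyclic subgroup they generate; each cyclic subgroup of order d accounts for φ(d) elements.
Cyclic subgroups by order — order 1: 1; order 2: 1; order 3: 4; order 6: 4.
Total: 10.

10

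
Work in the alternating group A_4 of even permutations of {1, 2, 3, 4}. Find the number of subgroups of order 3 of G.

4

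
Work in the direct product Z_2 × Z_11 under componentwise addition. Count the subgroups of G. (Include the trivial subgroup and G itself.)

|G| = 22, so by Lagrange every subgroup order divides 22. Divisors: 1, 2, 11, 22.
Subgroups by order — order 1: 1; order 2: 1; order 11: 1; order 22: 1.
Total: 1 + 1 + 1 + 1 = 4.

4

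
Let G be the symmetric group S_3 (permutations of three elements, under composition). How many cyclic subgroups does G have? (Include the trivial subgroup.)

Group the elements of G by the cyclic subgroup they generate; each cyclic subgroup of order d accounts for φ(d) elements.
Cyclic subgroups by order — order 1: 1; order 2: 3; order 3: 1.
Total: 5.

5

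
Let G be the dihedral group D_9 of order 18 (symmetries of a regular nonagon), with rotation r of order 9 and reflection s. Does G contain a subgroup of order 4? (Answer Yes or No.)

No

4 does not divide |G| = 18, so by Lagrange no subgroup of order 4 exists.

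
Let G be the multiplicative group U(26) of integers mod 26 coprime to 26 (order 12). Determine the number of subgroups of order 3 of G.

1

|G| = 12 and 3 | 12, so subgroups of order 3 are possible by Lagrange.
The subgroups of order 3 are: {1, 3, 9}.
So G has 1 subgroup of order 3.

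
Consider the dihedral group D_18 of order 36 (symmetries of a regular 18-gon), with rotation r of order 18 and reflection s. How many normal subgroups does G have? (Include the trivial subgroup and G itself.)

G has 45 subgroups. Checking conjugation-invariance by order — order 1: 1/1 normal; order 2: 1/19 normal; order 3: 1/1 normal; order 4: 0/9 normal; order 6: 1/7 normal; order 9: 1/1 normal; order 12: 0/3 normal; order 18: 3/3 normal; order 36: 1/1 normal.
Total normal subgroups: 9.

9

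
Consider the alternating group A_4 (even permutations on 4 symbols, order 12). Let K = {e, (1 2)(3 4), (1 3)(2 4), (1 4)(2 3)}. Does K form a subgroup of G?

Yes

|K| = 4 divides |G| = 12, consistent with Lagrange.
K contains the identity, every element's inverse is in K, and K is closed under ∘: it is a subgroup.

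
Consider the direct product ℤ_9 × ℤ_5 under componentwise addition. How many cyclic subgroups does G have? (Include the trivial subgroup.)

6

Group the elements of G by the cyclic subgroup they generate; each cyclic subgroup of order d accounts for φ(d) elements.
Cyclic subgroups by order — order 1: 1; order 3: 1; order 5: 1; order 9: 1; order 15: 1; order 45: 1.
Total: 6.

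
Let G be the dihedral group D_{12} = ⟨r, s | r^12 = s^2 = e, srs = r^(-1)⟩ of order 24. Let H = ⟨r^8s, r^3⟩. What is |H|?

|⟨r^8s⟩| = 2 and |⟨r^3⟩| = 4, so |H| is a multiple of lcm(2, 4) = 4 and divides |G| = 24.
Closing under the operation: H = {e, r^3, r^6, r^9, r^2s, r^5s, r^8s, r^11s}, so |H| = 8.

8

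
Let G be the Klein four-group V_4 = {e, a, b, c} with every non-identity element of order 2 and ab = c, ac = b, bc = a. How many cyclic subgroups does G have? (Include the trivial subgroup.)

4

Each element a generates a cyclic subgroup ⟨a⟩; distinct elements may generate the same one (a cyclic group of order d has φ(d) generators).
Cyclic subgroups by order — order 1: 1; order 2: 3.
Total: 4.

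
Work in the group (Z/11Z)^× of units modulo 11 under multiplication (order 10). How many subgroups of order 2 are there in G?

|G| = 10 and 2 | 10, so subgroups of order 2 are possible by Lagrange.
The subgroups of order 2 are: {1, 10}.
So G has 1 subgroup of order 2.

1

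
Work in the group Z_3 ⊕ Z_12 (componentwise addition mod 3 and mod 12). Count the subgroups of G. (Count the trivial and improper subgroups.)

18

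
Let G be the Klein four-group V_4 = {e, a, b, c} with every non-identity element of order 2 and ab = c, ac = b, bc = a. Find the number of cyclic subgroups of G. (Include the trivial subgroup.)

4

Group the elements of G by the cyclic subgroup they generate; each cyclic subgroup of order d accounts for φ(d) elements.
Cyclic subgroups by order — order 1: 1; order 2: 3.
Total: 4.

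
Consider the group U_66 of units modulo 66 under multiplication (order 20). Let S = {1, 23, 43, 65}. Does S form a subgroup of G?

|S| = 4 divides |G| = 20, consistent with Lagrange.
S contains the identity, every element's inverse is in S, and S is closed under ·: it is a subgroup.

Yes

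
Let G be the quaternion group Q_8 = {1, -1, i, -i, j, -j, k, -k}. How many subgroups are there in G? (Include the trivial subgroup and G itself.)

6

|G| = 8, so by Lagrange every subgroup order divides 8. Divisors: 1, 2, 4, 8.
Subgroups by order — order 1: 1; order 2: 1; order 4: 3; order 8: 1.
Total: 1 + 1 + 3 + 1 = 6.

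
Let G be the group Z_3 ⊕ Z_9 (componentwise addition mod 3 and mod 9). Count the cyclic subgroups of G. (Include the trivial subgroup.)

8

A cyclic subgroup of order d is generated by each of its φ(d) elements of order d, so the cyclic subgroups of order d number (#elements of order d)/φ(d).
Cyclic subgroups by order — order 1: 1; order 3: 4; order 9: 3.
Total: 8.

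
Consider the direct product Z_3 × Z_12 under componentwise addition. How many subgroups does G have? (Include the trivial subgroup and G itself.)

18

|G| = 36, so by Lagrange every subgroup order divides 36. Divisors: 1, 2, 3, 4, 6, 9, 12, 18, 36.
Subgroups by order — order 1: 1; order 2: 1; order 3: 4; order 4: 1; order 6: 4; order 9: 1; order 12: 4; order 18: 1; order 36: 1.
Total: 1 + 1 + 4 + 1 + 4 + 1 + 4 + 1 + 1 = 18.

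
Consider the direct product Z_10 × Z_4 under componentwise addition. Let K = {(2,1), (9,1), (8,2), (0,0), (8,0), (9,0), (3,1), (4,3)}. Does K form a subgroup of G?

(9,0) ∈ K but its inverse (1,0) ∉ K, so K is not a subgroup.

No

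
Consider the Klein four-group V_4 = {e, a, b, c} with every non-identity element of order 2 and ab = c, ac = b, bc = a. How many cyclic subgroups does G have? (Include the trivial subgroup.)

4

Group the elements of G by the cyclic subgroup they generate; each cyclic subgroup of order d accounts for φ(d) elements.
Cyclic subgroups by order — order 1: 1; order 2: 3.
Total: 4.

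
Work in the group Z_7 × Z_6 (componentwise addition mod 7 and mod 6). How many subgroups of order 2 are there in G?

|G| = 42 and 2 | 42, so subgroups of order 2 are possible by Lagrange.
The subgroups of order 2 are: {(0,0), (0,3)}.
So G has 1 subgroup of order 2.

1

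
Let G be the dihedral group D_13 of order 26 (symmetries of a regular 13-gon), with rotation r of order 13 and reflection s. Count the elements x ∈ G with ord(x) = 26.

0

No element of G has order 26 (even though 26 | 26).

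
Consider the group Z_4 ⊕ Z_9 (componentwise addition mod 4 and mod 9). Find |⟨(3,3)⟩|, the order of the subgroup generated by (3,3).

The order of (3,3) in Z_4 × Z_9 is lcm(ord(3) in Z_4, ord(3) in Z_9).
ord(3) = 4 and ord(3) = 3, so |⟨(3,3)⟩| = lcm(4, 3) = 12.

12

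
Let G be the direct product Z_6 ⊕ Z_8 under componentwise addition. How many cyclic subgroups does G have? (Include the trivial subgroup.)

16

Group the elements of G by the cyclic subgroup they generate; each cyclic subgroup of order d accounts for φ(d) elements.
Cyclic subgroups by order — order 1: 1; order 2: 3; order 3: 1; order 4: 2; order 6: 3; order 8: 2; order 12: 2; order 24: 2.
Total: 16.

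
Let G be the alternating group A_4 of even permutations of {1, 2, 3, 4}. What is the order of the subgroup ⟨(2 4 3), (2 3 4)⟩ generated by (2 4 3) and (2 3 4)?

|⟨(2 4 3)⟩| = 3 and |⟨(2 3 4)⟩| = 3, so |H| is a multiple of lcm(3, 3) = 3 and divides |G| = 12.
Closing under the operation: H = {e, (2 3 4), (2 4 3)}, so |H| = 3.

3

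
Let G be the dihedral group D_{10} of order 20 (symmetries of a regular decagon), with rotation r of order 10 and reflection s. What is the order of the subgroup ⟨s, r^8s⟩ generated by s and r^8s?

10

|⟨s⟩| = 2 and |⟨r^8s⟩| = 2, so |H| is a multiple of lcm(2, 2) = 2 and divides |G| = 20.
Closing under the operation: H = {e, r^2, r^4, r^6, r^8, s, r^2s, r^4s, r^6s, r^8s}, so |H| = 10.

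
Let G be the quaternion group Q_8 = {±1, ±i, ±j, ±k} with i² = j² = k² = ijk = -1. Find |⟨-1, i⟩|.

4

|⟨-1⟩| = 2 and |⟨i⟩| = 4, so |H| is a multiple of lcm(2, 4) = 4 and divides |G| = 8.
Closing under the operation: H = {1, -1, i, -i}, so |H| = 4.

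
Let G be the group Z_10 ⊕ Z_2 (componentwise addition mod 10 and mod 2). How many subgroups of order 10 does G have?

3

|G| = 20 and 10 | 20, so subgroups of order 10 are possible by Lagrange.
The subgroups of order 10 are: {(0,0), (0,1), (2,0), (2,1), (4,0), (4,1), (6,0), (6,1), (8,0), (8,1)}; {(0,0), (1,0), (2,0), (3,0), (4,0), (5,0), (6,0), (7,0), (8,0), (9,0)}; {(0,0), (1,1), (2,0), (3,1), (4,0), (5,1), (6,0), (7,1), (8,0), (9,1)}.
So G has 3 subgroups of order 10.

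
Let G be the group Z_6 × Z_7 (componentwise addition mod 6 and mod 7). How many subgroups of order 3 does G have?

|G| = 42 and 3 | 42, so subgroups of order 3 are possible by Lagrange.
The subgroups of order 3 are: {(0,0), (2,0), (4,0)}.
So G has 1 subgroup of order 3.

1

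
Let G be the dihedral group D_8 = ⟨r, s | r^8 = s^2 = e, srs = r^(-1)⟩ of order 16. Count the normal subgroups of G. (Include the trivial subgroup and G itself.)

G has 19 subgroups. Checking conjugation-invariance by order — order 1: 1/1 normal; order 2: 1/9 normal; order 4: 1/5 normal; order 8: 3/3 normal; order 16: 1/1 normal.
Total normal subgroups: 7.

7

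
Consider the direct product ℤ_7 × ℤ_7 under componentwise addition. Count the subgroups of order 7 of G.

8

|G| = 49 and 7 | 49, so subgroups of order 7 are possible by Lagrange.
The subgroups of order 7 are: {(0,0), (0,1), (0,2), (0,3), (0,4), (0,5), (0,6)}; {(0,0), (1,0), (2,0), (3,0), (4,0), (5,0), (6,0)}; {(0,0), (1,1), (2,2), (3,3), (4,4), (5,5), (6,6)}; {(0,0), (1,2), (2,4), (3,6), (4,1), (5,3), (6,5)}; … (8 in all).
So G has 8 subgroups of order 7.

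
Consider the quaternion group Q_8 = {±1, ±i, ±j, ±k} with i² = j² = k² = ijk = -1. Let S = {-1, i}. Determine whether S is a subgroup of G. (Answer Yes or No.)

The identity 1 ∉ S, so S is not a subgroup.

No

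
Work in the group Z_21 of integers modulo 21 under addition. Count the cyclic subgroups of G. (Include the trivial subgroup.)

Each element a generates a cyclic subgroup ⟨a⟩; distinct elements may generate the same one (a cyclic group of order d has φ(d) generators).
Cyclic subgroups by order — order 1: 1; order 3: 1; order 7: 1; order 21: 1.
Total: 4.

4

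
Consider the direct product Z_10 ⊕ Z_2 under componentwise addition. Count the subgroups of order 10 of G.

3

|G| = 20 and 10 | 20, so subgroups of order 10 are possible by Lagrange.
The subgroups of order 10 are: {(0,0), (0,1), (2,0), (2,1), (4,0), (4,1), (6,0), (6,1), (8,0), (8,1)}; {(0,0), (1,0), (2,0), (3,0), (4,0), (5,0), (6,0), (7,0), (8,0), (9,0)}; {(0,0), (1,1), (2,0), (3,1), (4,0), (5,1), (6,0), (7,1), (8,0), (9,1)}.
So G has 3 subgroups of order 10.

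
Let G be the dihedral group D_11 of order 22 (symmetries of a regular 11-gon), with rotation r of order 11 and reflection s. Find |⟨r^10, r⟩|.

11

|⟨r^10⟩| = 11 and |⟨r⟩| = 11, so |H| is a multiple of lcm(11, 11) = 11 and divides |G| = 22.
Closing under the operation: H = {e, r, r^2, r^3, r^4, r^5, r^6, r^7, r^8, r^9, r^10}, so |H| = 11.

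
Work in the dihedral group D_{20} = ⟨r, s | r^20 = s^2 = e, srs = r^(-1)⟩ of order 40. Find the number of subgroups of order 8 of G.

|G| = 40 and 8 | 40, so subgroups of order 8 are possible by Lagrange.
The subgroups of order 8 are: {e, r^5, r^10, r^15, s, r^5s, r^10s, r^15s}; {e, r^5, r^10, r^15, rs, r^6s, r^11s, r^16s}; {e, r^5, r^10, r^15, r^2s, r^7s, r^12s, r^17s}; {e, r^5, r^10, r^15, r^3s, r^8s, r^13s, r^18s}; … (5 in all).
So G has 5 subgroups of order 8.

5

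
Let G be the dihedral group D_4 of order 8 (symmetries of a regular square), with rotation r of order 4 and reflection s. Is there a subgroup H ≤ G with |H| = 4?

4 | 8. A subgroup of order 4 is {e, r, r^2, r^3}.

Yes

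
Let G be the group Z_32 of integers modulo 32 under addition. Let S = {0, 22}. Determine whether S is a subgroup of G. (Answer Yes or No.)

22 ∈ S but its inverse 10 ∉ S, so S is not a subgroup.

No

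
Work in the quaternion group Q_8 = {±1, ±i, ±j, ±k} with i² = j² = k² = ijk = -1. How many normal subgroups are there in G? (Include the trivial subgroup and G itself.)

6

G has 6 subgroups. Checking conjugation-invariance by order — order 1: 1/1 normal; order 2: 1/1 normal; order 4: 3/3 normal; order 8: 1/1 normal.
Total normal subgroups: 6.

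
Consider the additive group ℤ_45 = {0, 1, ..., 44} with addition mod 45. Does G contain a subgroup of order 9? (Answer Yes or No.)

9 | 45. A subgroup of order 9 is {0, 5, 10, 15, 20, 25, 30, 35, 40}.

Yes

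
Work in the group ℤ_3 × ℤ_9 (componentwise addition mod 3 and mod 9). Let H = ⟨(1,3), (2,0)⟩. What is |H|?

9

|⟨(1,3)⟩| = 3 and |⟨(2,0)⟩| = 3, so |H| is a multiple of lcm(3, 3) = 3 and divides |G| = 27.
Closing under the operation: H = {(0,0), (0,3), (0,6), (1,0), (1,3), (1,6), (2,0), (2,3), (2,6)}, so |H| = 9.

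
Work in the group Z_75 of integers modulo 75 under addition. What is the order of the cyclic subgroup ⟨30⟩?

In Z_75, the order of an element a is n/gcd(a, n).
gcd(30, 75) = 15, so |⟨30⟩| = 75/15 = 5.

5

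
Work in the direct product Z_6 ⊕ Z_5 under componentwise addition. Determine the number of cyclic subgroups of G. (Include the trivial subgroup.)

Group the elements of G by the cyclic subgroup they generate; each cyclic subgroup of order d accounts for φ(d) elements.
Cyclic subgroups by order — order 1: 1; order 2: 1; order 3: 1; order 5: 1; order 6: 1; order 10: 1; order 15: 1; order 30: 1.
Total: 8.

8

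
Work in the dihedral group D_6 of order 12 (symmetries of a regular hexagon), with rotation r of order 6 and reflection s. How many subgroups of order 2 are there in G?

7

|G| = 12 and 2 | 12, so subgroups of order 2 are possible by Lagrange.
The subgroups of order 2 are: {e, r^2s}; {e, r^3}; {e, r^3s}; {e, r^4s}; … (7 in all).
So G has 7 subgroups of order 2.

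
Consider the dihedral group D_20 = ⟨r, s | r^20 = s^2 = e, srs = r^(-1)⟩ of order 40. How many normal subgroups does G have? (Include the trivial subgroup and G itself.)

9

G has 48 subgroups. Checking conjugation-invariance by order — order 1: 1/1 normal; order 2: 1/21 normal; order 4: 1/11 normal; order 5: 1/1 normal; order 8: 0/5 normal; order 10: 1/5 normal; order 20: 3/3 normal; order 40: 1/1 normal.
Total normal subgroups: 9.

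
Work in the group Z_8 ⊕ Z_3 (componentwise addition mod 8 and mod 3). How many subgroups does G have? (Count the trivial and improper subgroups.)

|G| = 24, so by Lagrange every subgroup order divides 24. Divisors: 1, 2, 3, 4, 6, 8, 12, 24.
Subgroups by order — order 1: 1; order 2: 1; order 3: 1; order 4: 1; order 6: 1; order 8: 1; order 12: 1; order 24: 1.
Total: 1 + 1 + 1 + 1 + 1 + 1 + 1 + 1 = 8.

8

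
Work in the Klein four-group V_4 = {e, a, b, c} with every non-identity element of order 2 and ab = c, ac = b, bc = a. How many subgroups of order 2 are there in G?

3

|G| = 4 and 2 | 4, so subgroups of order 2 are possible by Lagrange.
The subgroups of order 2 are: {e, a}; {e, b}; {e, c}.
So G has 3 subgroups of order 2.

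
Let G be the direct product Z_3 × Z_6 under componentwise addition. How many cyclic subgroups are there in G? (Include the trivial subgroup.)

10

Each element a generates a cyclic subgroup ⟨a⟩; distinct elements may generate the same one (a cyclic group of order d has φ(d) generators).
Cyclic subgroups by order — order 1: 1; order 2: 1; order 3: 4; order 6: 4.
Total: 10.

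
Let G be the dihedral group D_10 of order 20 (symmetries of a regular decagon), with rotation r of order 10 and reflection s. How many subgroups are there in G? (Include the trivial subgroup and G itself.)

22

|G| = 20, so by Lagrange every subgroup order divides 20. Divisors: 1, 2, 4, 5, 10, 20.
Subgroups by order — order 1: 1; order 2: 11; order 4: 5; order 5: 1; order 10: 3; order 20: 1.
Total: 1 + 11 + 5 + 1 + 3 + 1 = 22.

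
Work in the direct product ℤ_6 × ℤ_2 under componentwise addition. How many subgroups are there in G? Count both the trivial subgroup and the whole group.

|G| = 12, so by Lagrange every subgroup order divides 12. Divisors: 1, 2, 3, 4, 6, 12.
Subgroups by order — order 1: 1; order 2: 3; order 3: 1; order 4: 1; order 6: 3; order 12: 1.
Total: 1 + 3 + 1 + 1 + 3 + 1 = 10.

10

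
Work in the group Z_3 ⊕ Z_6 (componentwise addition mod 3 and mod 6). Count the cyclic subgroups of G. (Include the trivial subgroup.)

Each element a generates a cyclic subgroup ⟨a⟩; distinct elements may generate the same one (a cyclic group of order d has φ(d) generators).
Cyclic subgroups by order — order 1: 1; order 2: 1; order 3: 4; order 6: 4.
Total: 10.

10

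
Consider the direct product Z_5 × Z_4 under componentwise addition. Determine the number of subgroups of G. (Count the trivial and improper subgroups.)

6

|G| = 20, so by Lagrange every subgroup order divides 20. Divisors: 1, 2, 4, 5, 10, 20.
Subgroups by order — order 1: 1; order 2: 1; order 4: 1; order 5: 1; order 10: 1; order 20: 1.
Total: 1 + 1 + 1 + 1 + 1 + 1 = 6.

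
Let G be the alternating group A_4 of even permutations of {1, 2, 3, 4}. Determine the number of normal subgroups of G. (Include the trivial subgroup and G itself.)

G has 10 subgroups. Checking conjugation-invariance by order — order 1: 1/1 normal; order 2: 0/3 normal; order 3: 0/4 normal; order 4: 1/1 normal; order 12: 1/1 normal.
Total normal subgroups: 3.

3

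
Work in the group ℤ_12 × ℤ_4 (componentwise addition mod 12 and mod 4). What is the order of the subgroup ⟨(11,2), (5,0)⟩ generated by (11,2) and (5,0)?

|⟨(11,2)⟩| = 12 and |⟨(5,0)⟩| = 12, so |H| is a multiple of lcm(12, 12) = 12 and divides |G| = 48.
Closing under the operation: H = {(0,0), (0,2), (1,0), (1,2), (2,0), (2,2), (3,0), (3,2), (4,0), (4,2), (5,0), (5,2), (6,0), (6,2), (7,0), (7,2), (8,0), (8,2), (9,0), (9,2), (10,0), (10,2), (11,0), (11,2)}, so |H| = 24.

24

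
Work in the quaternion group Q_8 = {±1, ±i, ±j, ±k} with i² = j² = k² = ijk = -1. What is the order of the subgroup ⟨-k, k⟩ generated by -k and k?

|⟨-k⟩| = 4 and |⟨k⟩| = 4, so |H| is a multiple of lcm(4, 4) = 4 and divides |G| = 8.
Closing under the operation: H = {1, -1, k, -k}, so |H| = 4.

4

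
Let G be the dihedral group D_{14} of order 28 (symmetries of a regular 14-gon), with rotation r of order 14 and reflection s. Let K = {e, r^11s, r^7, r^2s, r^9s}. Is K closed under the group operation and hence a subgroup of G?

No

|K| = 5 does not divide |G| = 28, so by Lagrange K is not a subgroup.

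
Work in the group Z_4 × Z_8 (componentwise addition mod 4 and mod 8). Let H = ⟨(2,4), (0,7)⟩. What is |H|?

16

|⟨(2,4)⟩| = 2 and |⟨(0,7)⟩| = 8, so |H| is a multiple of lcm(2, 8) = 8 and divides |G| = 32.
Closing under the operation: H = {(0,0), (0,1), (0,2), (0,3), (0,4), (0,5), (0,6), (0,7), (2,0), (2,1), (2,2), (2,3), (2,4), (2,5), (2,6), (2,7)}, so |H| = 16.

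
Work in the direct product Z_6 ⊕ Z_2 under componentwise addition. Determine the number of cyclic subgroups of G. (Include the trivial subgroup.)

Each element a generates a cyclic subgroup ⟨a⟩; distinct elements may generate the same one (a cyclic group of order d has φ(d) generators).
Cyclic subgroups by order — order 1: 1; order 2: 3; order 3: 1; order 6: 3.
Total: 8.

8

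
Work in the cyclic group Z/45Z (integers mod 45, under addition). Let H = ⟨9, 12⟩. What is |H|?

|⟨9⟩| = 5 and |⟨12⟩| = 15, so |H| is a multiple of lcm(5, 15) = 15 and divides |G| = 45.
Closing under the operation: H = {0, 3, 6, 9, 12, 15, 18, 21, 24, 27, 30, 33, 36, 39, 42}, so |H| = 15.

15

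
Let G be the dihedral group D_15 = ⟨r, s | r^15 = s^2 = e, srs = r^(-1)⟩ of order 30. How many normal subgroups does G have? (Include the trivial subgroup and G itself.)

5

G has 28 subgroups. Checking conjugation-invariance by order — order 1: 1/1 normal; order 2: 0/15 normal; order 3: 1/1 normal; order 5: 1/1 normal; order 6: 0/5 normal; order 10: 0/3 normal; order 15: 1/1 normal; order 30: 1/1 normal.
Total normal subgroups: 5.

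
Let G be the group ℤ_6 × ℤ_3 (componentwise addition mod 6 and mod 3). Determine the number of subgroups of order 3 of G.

|G| = 18 and 3 | 18, so subgroups of order 3 are possible by Lagrange.
The subgroups of order 3 are: {(0,0), (0,1), (0,2)}; {(0,0), (2,0), (4,0)}; {(0,0), (2,1), (4,2)}; {(0,0), (2,2), (4,1)}.
So G has 4 subgroups of order 3.

4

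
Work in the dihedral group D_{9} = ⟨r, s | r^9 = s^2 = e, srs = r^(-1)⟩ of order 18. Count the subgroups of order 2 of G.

9

|G| = 18 and 2 | 18, so subgroups of order 2 are possible by Lagrange.
The subgroups of order 2 are: {e, r^2s}; {e, r^3s}; {e, r^4s}; {e, r^5s}; … (9 in all).
So G has 9 subgroups of order 2.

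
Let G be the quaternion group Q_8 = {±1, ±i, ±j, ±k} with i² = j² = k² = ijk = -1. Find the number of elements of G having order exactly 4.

6

The elements of order 4 are: i, -i, j, -j, k, -k.
That's 6.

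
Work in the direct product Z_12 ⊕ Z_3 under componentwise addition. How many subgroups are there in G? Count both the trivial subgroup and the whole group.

|G| = 36, so by Lagrange every subgroup order divides 36. Divisors: 1, 2, 3, 4, 6, 9, 12, 18, 36.
Subgroups by order — order 1: 1; order 2: 1; order 3: 4; order 4: 1; order 6: 4; order 9: 1; order 12: 4; order 18: 1; order 36: 1.
Total: 1 + 1 + 4 + 1 + 4 + 1 + 4 + 1 + 1 = 18.

18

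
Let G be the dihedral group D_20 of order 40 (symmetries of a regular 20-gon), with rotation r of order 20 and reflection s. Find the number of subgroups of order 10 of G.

5

|G| = 40 and 10 | 40, so subgroups of order 10 are possible by Lagrange.
The subgroups of order 10 are: {e, r^2, r^4, r^6, r^8, r^10, r^12, r^14, r^16, r^18}; {e, r^4, r^8, r^12, r^16, r^2s, r^6s, r^10s, r^14s, r^18s}; {e, r^4, r^8, r^12, r^16, r^3s, r^7s, r^11s, r^15s, r^19s}; {e, r^4, r^8, r^12, r^16, s, r^4s, r^8s, r^12s, r^16s}; … (5 in all).
So G has 5 subgroups of order 10.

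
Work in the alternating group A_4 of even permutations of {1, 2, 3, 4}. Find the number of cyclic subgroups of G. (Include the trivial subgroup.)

8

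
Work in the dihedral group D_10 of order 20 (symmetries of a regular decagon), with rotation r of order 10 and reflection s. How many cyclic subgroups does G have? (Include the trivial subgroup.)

14

A cyclic subgroup of order d is generated by each of its φ(d) elements of order d, so the cyclic subgroups of order d number (#elements of order d)/φ(d).
Cyclic subgroups by order — order 1: 1; order 2: 11; order 5: 1; order 10: 1.
Total: 14.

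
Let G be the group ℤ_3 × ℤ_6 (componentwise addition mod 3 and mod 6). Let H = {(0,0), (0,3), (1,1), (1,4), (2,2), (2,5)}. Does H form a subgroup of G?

|H| = 6 divides |G| = 18, consistent with Lagrange.
H contains the identity, every element's inverse is in H, and H is closed under +: it is a subgroup.
In fact H = ⟨(2,5)⟩.

Yes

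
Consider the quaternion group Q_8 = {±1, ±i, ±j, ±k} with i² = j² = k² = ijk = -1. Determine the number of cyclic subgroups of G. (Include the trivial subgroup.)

5

Each element a generates a cyclic subgroup ⟨a⟩; distinct elements may generate the same one (a cyclic group of order d has φ(d) generators).
Cyclic subgroups by order — order 1: 1; order 2: 1; order 4: 3.
Total: 5.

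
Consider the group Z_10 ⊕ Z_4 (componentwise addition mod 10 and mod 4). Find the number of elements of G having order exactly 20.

An element (a,b) has order lcm(ord(a), ord(b)); count pairs with lcm equal to 20.
Enumerating gives 16 such elements.

16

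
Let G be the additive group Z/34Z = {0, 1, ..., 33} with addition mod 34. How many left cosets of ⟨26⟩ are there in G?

|⟨26⟩| = 17 and |G| = 34.
By Lagrange, [G : H] = |G|/|H| = 34/17 = 2.

2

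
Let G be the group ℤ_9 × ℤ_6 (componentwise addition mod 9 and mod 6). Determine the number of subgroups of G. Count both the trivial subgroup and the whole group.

20

|G| = 54, so by Lagrange every subgroup order divides 54. Divisors: 1, 2, 3, 6, 9, 18, 27, 54.
Subgroups by order — order 1: 1; order 2: 1; order 3: 4; order 6: 4; order 9: 4; order 18: 4; order 27: 1; order 54: 1.
Total: 1 + 1 + 4 + 4 + 4 + 4 + 1 + 1 = 20.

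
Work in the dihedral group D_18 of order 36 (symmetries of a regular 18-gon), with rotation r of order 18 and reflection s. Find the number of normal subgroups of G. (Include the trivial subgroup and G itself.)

G has 45 subgroups. Checking conjugation-invariance by order — order 1: 1/1 normal; order 2: 1/19 normal; order 3: 1/1 normal; order 4: 0/9 normal; order 6: 1/7 normal; order 9: 1/1 normal; order 12: 0/3 normal; order 18: 3/3 normal; order 36: 1/1 normal.
Total normal subgroups: 9.

9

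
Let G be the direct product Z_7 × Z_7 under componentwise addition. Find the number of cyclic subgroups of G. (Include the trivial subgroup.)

9

Each element a generates a cyclic subgroup ⟨a⟩; distinct elements may generate the same one (a cyclic group of order d has φ(d) generators).
Cyclic subgroups by order — order 1: 1; order 7: 8.
Total: 9.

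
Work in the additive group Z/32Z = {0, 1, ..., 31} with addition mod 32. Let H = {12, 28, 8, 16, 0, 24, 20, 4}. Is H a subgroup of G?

|H| = 8 divides |G| = 32, consistent with Lagrange.
H contains the identity, every element's inverse is in H, and H is closed under +: it is a subgroup.
In fact H = ⟨4⟩.

Yes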